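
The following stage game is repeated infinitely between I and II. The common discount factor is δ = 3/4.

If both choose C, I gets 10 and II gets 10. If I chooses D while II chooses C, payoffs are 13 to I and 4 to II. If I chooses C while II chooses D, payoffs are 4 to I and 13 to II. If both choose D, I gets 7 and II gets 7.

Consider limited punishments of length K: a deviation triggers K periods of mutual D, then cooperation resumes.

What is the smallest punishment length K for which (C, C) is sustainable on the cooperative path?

Need Σ_{k=1}^{K} δ^k ≥ (13−10)/(10−7) = 1.0000 at δ = 3/4.
At K = 1 the sum is 0.7500 < 1.0000; at K = 2 it is 1.3125 ≥ 1.0000.
So the minimum punishment length is K = 2.

2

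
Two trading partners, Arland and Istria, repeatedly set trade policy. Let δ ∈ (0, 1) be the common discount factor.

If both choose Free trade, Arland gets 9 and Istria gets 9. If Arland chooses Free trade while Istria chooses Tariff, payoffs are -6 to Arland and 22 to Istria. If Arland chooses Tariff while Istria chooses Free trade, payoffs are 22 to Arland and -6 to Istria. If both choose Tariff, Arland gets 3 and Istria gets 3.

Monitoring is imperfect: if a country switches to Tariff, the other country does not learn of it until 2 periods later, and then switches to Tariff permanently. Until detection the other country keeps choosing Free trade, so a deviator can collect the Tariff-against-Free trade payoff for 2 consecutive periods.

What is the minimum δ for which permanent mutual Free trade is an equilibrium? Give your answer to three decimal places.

0.827

The best deviation is to choose Tariff for all 2 undetected periods, earning 22 each, then 3 forever once detected.
Deviation value: 22(1−δ^2)/(1−δ) + 3δ^2/(1−δ); cooperation value: 9/(1−δ).
IC: 9 ≥ 22(1−δ^2) + 3δ^2 = 22 − 19δ^2.
So δ^2 ≥ 13/19, giving δ ≥ (13/19)^(1/2) ≈ 0.827.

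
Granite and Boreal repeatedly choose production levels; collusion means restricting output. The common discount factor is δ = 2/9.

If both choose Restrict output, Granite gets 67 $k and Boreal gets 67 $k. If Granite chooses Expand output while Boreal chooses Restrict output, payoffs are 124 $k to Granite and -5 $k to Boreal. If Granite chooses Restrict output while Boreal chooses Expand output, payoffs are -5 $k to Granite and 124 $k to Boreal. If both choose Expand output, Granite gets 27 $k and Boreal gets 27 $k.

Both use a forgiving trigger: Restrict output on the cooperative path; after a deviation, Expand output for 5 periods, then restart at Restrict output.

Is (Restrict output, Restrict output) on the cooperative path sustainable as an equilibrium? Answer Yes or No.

No

IC: δ+…+δ^5 ≥ (124−67)/(67−27) = 57/40.
At δ = 2/9: partial sum = 0.2856 < 1.4250. Cooperation not sustainable.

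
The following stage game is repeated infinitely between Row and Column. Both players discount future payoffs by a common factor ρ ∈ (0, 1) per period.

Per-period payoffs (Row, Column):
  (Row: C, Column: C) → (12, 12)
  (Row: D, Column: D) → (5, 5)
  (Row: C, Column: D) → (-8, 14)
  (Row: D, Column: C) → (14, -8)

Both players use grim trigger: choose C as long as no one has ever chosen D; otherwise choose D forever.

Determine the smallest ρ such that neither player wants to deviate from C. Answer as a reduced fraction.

One-period gain from deviating is 14 − 12 = 2. The loss is 12 − 5 = 7 in every subsequent period, with present value 7·ρ/(1−ρ).
Deviation is unprofitable when 7·ρ/(1−ρ) ≥ 2, i.e. ρ/(1−ρ) ≥ 2/7.
Equivalently ρ ≥ 2/(2+7) = 2/9.

2/9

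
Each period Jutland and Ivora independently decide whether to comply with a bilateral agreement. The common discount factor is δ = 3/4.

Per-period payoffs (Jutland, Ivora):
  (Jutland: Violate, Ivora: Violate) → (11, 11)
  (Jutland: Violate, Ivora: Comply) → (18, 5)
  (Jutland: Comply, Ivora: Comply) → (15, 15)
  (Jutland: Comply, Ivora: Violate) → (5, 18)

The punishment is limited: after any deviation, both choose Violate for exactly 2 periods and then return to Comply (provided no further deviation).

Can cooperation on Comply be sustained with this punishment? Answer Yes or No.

A one-shot deviation gives 18 now, then 11 for 2 periods, then back to 15.
Gain from deviating: (18−15) today; loss: (15−11) in each of the next 2 periods.
No-deviation condition: (15−11)(δ+…+δ^2) ≥ 18−15, i.e. δ+…+δ^2 ≥ 3/4.
At δ = 3/4: δ+…+δ^2 = 1.3125 ≥ 0.7500.
So cooperation is sustainable.

Yes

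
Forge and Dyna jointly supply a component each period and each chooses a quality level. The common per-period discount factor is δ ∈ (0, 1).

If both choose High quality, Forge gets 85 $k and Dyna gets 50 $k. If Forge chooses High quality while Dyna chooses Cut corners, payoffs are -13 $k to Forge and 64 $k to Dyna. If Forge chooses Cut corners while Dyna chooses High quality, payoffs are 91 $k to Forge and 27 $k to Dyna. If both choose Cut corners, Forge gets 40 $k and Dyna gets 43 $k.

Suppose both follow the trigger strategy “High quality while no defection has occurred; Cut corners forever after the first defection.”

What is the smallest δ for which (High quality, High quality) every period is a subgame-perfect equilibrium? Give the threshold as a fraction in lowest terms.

2/3

For Forge: deviation gain 91−85 = 6, per-period punishment loss 85−40 = 45. IC gives δ ≥ 6/51 = 2/17.
For Dyna: gain 14, loss 7 per period, so δ ≥ 14/21 = 2/3.
The tighter constraint is Dyna's, so cooperation needs δ ≥ 2/3.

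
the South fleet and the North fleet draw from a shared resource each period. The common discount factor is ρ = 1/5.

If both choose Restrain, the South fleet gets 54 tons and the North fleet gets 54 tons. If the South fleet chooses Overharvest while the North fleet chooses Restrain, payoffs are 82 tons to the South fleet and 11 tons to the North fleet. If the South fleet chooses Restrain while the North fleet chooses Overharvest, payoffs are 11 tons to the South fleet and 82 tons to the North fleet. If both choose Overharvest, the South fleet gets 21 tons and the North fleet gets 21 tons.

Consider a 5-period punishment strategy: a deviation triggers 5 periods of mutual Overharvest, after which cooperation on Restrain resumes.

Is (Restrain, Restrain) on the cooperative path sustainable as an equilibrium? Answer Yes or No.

No

Comparing payoff streams over the 6 periods until play realigns: cooperate → 54(1+ρ+…+ρ^5); deviate → 82 + 21(ρ+…+ρ^5).
Cooperation is sustained iff (54−21)(ρ+…+ρ^5) ≥ 82−54.
ρ+…+ρ^5 = 1/5·(1−(1/5)^5)/(1−1/5) = 0.2499, and (82−54)/(54−21) = 0.8485.
0.2499 < 0.8485, so cooperation is not sustainable.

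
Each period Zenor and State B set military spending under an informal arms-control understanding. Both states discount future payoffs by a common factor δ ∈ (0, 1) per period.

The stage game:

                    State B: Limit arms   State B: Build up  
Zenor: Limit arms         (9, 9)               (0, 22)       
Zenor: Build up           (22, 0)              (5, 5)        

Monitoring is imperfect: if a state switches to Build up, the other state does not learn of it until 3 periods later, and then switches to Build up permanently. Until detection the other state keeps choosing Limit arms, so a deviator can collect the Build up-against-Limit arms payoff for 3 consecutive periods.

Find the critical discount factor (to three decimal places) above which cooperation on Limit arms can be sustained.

Deviating for the 3 undetected periods gains 22−9 = 13 per period over cooperation, then loses 9−5 = 4 per period forever once punishment starts.
Gain: 13(1 + δ + … + δ^2); loss: 4·δ^3/(1−δ).
No profitable deviation ⇔ 13(1−δ^3) ≤ 4·δ^3, i.e. δ^3 ≥ 13/(13+4) = 13/17.
Hence δ ≥ (13/17)^(1/3) ≈ 0.914.

0.914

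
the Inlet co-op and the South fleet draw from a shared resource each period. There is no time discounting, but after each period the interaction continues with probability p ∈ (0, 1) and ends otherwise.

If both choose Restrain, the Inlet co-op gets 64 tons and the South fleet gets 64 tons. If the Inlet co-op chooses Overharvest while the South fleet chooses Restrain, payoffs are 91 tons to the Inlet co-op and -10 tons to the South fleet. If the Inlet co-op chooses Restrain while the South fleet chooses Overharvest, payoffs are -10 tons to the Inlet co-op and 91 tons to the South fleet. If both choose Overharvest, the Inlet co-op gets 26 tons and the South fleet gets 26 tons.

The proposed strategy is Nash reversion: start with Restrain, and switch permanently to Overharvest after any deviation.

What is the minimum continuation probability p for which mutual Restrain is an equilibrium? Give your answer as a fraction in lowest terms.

27/65

Expected cooperation value is 64 + p·64 + p²·64 + … = 64/(1−p); deviation gives 91 + p·26/(1−p).
64 ≥ 91(1−p) + 26p ⇒ 65p ≥ 27 ⇒ p ≥ 27/65.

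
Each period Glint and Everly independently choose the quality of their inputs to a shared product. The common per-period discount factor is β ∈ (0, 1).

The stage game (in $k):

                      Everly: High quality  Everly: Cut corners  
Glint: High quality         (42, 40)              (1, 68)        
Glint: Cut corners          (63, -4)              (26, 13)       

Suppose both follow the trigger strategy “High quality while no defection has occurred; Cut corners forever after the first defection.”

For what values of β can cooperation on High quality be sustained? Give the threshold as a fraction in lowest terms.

Glint's threshold: (63−42)/(63−26) = 21/37.
Everly's threshold: (68−40)/(68−13) = 28/55.
21/37 > 28/55, so Glint binds and β* = 21/37.

21/37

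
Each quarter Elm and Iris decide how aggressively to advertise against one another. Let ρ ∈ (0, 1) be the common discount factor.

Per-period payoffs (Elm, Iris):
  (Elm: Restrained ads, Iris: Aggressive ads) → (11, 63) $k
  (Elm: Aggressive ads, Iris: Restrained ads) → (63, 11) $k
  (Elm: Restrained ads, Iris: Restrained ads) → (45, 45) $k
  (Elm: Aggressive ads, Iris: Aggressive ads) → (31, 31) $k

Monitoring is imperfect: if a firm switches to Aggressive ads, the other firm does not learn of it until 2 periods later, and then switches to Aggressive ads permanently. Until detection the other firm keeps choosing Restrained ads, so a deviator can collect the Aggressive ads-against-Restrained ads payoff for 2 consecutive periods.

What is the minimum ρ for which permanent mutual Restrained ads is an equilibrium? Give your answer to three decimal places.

0.750

The best deviation is to choose Aggressive ads for all 2 undetected periods, earning 63 each, then 31 forever once detected.
Deviation value: 63(1−ρ^2)/(1−ρ) + 31ρ^2/(1−ρ); cooperation value: 45/(1−ρ).
IC: 45 ≥ 63(1−ρ^2) + 31ρ^2 = 63 − 32ρ^2.
So ρ^2 ≥ 18/32 = 9/16, giving ρ ≥ (9/16)^(1/2) ≈ 0.750.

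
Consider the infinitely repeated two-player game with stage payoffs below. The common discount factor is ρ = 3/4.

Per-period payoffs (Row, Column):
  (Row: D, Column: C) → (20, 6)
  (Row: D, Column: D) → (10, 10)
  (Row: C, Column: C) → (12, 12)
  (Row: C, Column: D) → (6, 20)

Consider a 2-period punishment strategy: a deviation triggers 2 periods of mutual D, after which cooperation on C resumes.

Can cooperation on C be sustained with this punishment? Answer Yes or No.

A one-shot deviation gives 20 now, then 10 for 2 periods, then back to 12.
Gain from deviating: (20−12) today; loss: (12−10) in each of the next 2 periods.
No-deviation condition: (12−10)(ρ+…+ρ^2) ≥ 20−12, i.e. ρ+…+ρ^2 ≥ 4.
At ρ = 3/4: ρ+…+ρ^2 = 1.3125 < 4.0000.
So cooperation is not sustainable.

No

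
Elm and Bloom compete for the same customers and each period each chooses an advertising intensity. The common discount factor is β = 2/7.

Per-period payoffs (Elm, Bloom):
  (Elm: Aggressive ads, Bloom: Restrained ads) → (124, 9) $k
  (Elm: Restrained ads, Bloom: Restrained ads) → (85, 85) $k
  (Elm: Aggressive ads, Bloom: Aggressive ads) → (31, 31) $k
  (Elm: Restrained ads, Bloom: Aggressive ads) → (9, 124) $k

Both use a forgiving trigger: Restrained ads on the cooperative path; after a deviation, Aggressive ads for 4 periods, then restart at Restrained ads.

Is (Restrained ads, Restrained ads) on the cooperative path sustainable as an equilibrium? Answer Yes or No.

Comparing payoff streams over the 5 periods until play realigns: cooperate → 85(1+β+…+β^4); deviate → 124 + 31(β+…+β^4).
Cooperation is sustained iff (85−31)(β+…+β^4) ≥ 124−85.
β+…+β^4 = 2/7·(1−(2/7)^4)/(1−2/7) = 0.3973, and (124−85)/(85−31) = 0.7222.
0.3973 < 0.7222, so cooperation is not sustainable.

No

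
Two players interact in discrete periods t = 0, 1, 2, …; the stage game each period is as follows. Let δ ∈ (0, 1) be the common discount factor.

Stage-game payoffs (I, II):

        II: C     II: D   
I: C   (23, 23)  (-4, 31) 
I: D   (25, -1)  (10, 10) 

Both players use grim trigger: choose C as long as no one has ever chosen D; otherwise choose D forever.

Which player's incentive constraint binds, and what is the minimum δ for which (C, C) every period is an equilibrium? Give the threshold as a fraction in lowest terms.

I: cooperation gives 23 each period; deviation gives 25 once then 10 forever.
  23/(1−δ) ≥ 25 + 10δ/(1−δ) ⇒ δ ≥ 2/15.
II: cooperation gives 23 each period; deviation gives 31 once then 10 forever.
  δ ≥ 8/21.
Both must hold, so the binding constraint is II's: δ ≥ 8/21.

II; δ ≥ 8/21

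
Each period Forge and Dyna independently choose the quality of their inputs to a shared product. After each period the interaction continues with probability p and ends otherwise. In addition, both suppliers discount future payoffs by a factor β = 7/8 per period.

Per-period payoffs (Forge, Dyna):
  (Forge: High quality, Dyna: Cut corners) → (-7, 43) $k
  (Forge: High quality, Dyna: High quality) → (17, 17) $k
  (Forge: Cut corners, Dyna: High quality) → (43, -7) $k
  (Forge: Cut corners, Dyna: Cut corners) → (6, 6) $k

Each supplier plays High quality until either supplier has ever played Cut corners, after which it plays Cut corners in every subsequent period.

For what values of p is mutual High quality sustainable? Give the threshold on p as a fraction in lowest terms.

Expected continuation weight on next period's payoff is β·p = 7/8·p, which plays the role of the discount factor.
Cooperation requires 7/8·p ≥ (43−17)/(43−6) = 26/37, hence p ≥ 208/259.

208/259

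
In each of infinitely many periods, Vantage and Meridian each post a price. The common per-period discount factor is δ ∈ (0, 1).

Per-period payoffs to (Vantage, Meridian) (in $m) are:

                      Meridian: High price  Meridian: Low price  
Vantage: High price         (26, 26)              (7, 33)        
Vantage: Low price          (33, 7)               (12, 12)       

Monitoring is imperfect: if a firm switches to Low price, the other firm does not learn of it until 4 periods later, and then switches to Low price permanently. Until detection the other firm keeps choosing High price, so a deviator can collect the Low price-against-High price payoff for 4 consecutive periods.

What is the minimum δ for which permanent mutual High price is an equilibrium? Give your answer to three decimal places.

A deviator earns 33 for 4 periods, then 12 forever; cooperating earns 26 forever. Multiplying the IC by (1−δ):
26 ≥ 33(1−δ^4) + 12δ^4, so 21·δ^4 ≥ 7 and δ^4 ≥ 1/3.
δ ≥ (1/3)^(1/4) ≈ 0.760.

0.760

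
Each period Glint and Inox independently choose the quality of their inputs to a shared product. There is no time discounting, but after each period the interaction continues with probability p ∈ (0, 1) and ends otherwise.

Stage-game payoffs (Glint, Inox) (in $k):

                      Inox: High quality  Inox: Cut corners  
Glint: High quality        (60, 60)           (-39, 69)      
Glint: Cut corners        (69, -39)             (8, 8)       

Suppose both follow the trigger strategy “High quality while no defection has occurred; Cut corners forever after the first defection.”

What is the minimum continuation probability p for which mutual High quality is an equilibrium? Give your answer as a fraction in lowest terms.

Expected cooperation value is 60 + p·60 + p²·60 + … = 60/(1−p); deviation gives 69 + p·8/(1−p).
60 ≥ 69(1−p) + 8p ⇒ 61p ≥ 9 ⇒ p ≥ 9/61.

9/61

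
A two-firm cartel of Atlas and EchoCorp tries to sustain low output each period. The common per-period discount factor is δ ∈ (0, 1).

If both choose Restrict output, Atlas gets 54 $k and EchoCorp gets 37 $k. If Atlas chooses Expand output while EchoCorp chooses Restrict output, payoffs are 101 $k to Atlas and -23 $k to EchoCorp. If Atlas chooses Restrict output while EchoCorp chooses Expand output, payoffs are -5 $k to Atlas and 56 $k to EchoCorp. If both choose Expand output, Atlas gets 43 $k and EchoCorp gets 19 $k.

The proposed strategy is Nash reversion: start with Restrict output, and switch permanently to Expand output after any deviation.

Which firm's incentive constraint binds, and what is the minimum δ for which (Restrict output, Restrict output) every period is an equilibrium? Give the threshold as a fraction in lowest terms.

Atlas; δ ≥ 47/58

Atlas: cooperation gives 54 each period; deviation gives 101 once then 43 forever.
  54/(1−δ) ≥ 101 + 43δ/(1−δ) ⇒ δ ≥ 47/58.
EchoCorp: cooperation gives 37 each period; deviation gives 56 once then 19 forever.
  δ ≥ 19/37.
Both must hold, so the binding constraint is Atlas's: δ ≥ 47/58.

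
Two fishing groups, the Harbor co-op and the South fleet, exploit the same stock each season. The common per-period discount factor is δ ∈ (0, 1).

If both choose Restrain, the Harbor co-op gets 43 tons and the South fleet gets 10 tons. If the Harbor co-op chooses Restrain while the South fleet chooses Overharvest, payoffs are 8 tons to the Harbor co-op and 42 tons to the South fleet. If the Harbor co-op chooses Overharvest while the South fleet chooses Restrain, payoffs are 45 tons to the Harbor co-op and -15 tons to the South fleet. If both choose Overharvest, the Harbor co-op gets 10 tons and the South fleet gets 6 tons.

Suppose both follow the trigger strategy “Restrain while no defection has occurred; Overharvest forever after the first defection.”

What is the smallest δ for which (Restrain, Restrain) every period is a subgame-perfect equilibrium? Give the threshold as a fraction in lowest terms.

For the Harbor co-op: deviation gain 45−43 = 2, per-period punishment loss 43−10 = 33. IC gives δ ≥ 2/35.
For the South fleet: gain 32, loss 4 per period, so δ ≥ 32/36 = 8/9.
The tighter constraint is the South fleet's, so cooperation needs δ ≥ 8/9.

8/9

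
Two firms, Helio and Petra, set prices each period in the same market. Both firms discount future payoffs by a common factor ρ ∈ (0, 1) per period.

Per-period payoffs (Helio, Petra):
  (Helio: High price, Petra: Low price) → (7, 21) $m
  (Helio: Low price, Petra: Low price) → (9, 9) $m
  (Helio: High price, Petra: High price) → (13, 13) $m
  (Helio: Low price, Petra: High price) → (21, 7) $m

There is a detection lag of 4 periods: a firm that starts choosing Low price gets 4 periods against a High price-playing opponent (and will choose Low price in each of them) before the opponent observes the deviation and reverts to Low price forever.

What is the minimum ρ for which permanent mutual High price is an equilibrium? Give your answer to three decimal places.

A deviator earns 21 for 4 periods, then 9 forever; cooperating earns 13 forever. Multiplying the IC by (1−ρ):
13 ≥ 21(1−ρ^4) + 9ρ^4, so 12·ρ^4 ≥ 8 and ρ^4 ≥ 2/3.
ρ ≥ (2/3)^(1/4) ≈ 0.904.

0.904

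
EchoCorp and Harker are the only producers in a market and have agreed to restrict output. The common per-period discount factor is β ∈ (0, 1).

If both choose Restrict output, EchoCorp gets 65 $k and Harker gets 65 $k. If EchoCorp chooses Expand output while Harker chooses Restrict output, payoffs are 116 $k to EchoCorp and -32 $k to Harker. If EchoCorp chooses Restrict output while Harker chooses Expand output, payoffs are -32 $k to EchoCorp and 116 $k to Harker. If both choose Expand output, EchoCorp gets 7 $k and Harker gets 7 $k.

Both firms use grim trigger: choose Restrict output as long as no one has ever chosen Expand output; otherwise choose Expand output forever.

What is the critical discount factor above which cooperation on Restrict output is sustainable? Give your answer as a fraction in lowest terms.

51/109

65/(1−β) ≥ 116 + 7β/(1−β)
65 ≥ 116 − 109β
β ≥ 51/109.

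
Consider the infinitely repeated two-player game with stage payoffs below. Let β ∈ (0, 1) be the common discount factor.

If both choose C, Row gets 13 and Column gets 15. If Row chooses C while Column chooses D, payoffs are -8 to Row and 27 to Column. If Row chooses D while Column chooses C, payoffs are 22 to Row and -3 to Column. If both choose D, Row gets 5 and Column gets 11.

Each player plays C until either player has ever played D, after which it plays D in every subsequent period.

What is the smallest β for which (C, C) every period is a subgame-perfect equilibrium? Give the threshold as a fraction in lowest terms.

Row's threshold: (22−13)/(22−5) = 9/17.
Column's threshold: (27−15)/(27−11) = 3/4.
9/17 < 3/4, so Column binds and β* = 3/4.

3/4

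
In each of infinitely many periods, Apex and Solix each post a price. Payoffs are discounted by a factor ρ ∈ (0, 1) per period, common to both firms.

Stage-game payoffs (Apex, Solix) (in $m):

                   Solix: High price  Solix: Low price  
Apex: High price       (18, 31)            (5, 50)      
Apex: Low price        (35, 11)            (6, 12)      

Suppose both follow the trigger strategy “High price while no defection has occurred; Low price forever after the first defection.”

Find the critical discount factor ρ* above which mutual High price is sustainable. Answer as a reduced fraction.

Apex: cooperation gives 18 each period; deviation gives 35 once then 6 forever.
  18/(1−ρ) ≥ 35 + 6ρ/(1−ρ) ⇒ ρ ≥ 17/29.
Solix: cooperation gives 31 each period; deviation gives 50 once then 12 forever.
  ρ ≥ 19/38 = 1/2.
Both must hold, so the binding constraint is Apex's: ρ ≥ 17/29.

17/29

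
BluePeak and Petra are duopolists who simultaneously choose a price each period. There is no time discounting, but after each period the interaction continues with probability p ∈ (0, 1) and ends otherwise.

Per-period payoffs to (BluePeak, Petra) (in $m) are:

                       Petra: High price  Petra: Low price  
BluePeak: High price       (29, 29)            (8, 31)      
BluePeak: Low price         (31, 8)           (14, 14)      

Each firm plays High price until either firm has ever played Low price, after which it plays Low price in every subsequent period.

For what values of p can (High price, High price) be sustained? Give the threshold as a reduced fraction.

With no time discounting, the continuation probability p plays the role of the discount factor.
Grim-trigger IC: 29/(1−p) ≥ 31 + 14p/(1−p) ⇒ p ≥ (31−29)/(31−14) = 2/17.

2/17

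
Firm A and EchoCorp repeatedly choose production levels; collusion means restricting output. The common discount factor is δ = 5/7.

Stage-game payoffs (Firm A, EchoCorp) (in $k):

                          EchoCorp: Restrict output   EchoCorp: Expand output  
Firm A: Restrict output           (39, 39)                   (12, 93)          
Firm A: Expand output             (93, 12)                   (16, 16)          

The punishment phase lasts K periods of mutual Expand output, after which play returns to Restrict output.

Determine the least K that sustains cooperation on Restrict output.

No profitable deviation requires (39−16)(δ+…+δ^K) ≥ 93−39, i.e. δ+…+δ^K ≥ 54/23 ≈ 2.3478.
With δ = 5/7, the partial sums are K=1: 0.7143, K=2: 1.2245, …, K=7: 2.2628, K=8: 2.3306, K=9: 2.3790.
K = 9 is the first length at which the sum reaches 2.3478.

9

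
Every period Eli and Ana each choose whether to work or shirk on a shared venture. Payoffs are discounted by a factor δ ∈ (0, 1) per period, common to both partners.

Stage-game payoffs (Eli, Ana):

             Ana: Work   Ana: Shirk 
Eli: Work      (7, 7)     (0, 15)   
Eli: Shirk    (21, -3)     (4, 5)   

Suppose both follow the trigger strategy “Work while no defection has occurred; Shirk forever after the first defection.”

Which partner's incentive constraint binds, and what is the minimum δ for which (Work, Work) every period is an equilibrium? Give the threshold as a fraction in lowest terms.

Eli: cooperation gives 7 each period; deviation gives 21 once then 4 forever.
  7/(1−δ) ≥ 21 + 4δ/(1−δ) ⇒ δ ≥ 14/17.
Ana: cooperation gives 7 each period; deviation gives 15 once then 5 forever.
  δ ≥ 8/10 = 4/5.
Both must hold, so the binding constraint is Eli's: δ ≥ 14/17.

Eli; δ ≥ 14/17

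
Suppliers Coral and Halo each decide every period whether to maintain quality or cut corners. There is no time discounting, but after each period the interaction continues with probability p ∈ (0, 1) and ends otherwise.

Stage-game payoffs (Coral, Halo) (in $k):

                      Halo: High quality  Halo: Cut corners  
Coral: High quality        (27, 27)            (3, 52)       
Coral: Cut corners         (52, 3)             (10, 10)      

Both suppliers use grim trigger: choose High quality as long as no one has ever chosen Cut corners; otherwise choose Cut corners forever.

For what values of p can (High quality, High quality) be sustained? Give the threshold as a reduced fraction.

25/42

Expected cooperation value is 27 + p·27 + p²·27 + … = 27/(1−p); deviation gives 52 + p·10/(1−p).
27 ≥ 52(1−p) + 10p ⇒ 42p ≥ 25 ⇒ p ≥ 25/42.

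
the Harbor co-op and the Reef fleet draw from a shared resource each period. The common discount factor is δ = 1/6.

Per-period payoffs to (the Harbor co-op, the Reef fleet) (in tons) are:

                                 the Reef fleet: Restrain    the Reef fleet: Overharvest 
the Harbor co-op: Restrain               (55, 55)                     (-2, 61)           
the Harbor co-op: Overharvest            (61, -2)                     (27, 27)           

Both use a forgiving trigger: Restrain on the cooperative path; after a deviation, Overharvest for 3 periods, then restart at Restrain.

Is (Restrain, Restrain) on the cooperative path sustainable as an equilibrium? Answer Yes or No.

No

IC: δ+…+δ^3 ≥ (61−55)/(55−27) = 3/14.
At δ = 1/6: partial sum = 0.1991 < 0.2143. Cooperation not sustainable.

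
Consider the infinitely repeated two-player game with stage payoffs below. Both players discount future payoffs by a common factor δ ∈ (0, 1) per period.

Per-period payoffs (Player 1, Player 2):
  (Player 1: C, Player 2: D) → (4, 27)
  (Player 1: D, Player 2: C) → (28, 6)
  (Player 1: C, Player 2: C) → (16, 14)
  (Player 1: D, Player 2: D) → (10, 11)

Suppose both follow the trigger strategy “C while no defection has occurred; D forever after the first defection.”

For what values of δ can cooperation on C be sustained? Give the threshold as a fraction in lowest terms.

13/16

Player 1's threshold: (28−16)/(28−10) = 2/3.
Player 2's threshold: (27−14)/(27−11) = 13/16.
2/3 < 13/16, so Player 2 binds and δ* = 13/16.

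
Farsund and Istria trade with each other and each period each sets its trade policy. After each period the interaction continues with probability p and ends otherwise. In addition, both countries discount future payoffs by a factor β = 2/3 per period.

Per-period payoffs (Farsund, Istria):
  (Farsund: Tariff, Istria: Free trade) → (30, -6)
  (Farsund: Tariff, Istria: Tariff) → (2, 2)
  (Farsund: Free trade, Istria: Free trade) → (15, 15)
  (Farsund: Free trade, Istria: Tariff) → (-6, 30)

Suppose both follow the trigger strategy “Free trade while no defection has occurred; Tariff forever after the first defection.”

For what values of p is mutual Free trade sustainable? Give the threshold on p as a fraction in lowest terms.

With continuation probability p and discount β, the effective per-period discount factor is βp.
Grim-trigger IC: βp ≥ (30−15)/(30−2) = 15/28.
So p ≥ (15/28)/(2/3) = 45/56.

45/56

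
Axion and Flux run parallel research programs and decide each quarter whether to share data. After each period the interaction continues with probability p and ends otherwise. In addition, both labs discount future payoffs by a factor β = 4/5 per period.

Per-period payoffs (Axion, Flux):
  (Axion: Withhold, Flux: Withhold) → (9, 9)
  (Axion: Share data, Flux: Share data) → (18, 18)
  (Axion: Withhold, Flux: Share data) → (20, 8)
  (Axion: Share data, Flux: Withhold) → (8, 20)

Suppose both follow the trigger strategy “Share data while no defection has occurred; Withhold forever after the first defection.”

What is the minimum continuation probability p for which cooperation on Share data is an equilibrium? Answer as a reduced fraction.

5/22

With continuation probability p and discount β, the effective per-period discount factor is βp.
Grim-trigger IC: βp ≥ (20−18)/(20−9) = 2/11.
So p ≥ (2/11)/(4/5) = 5/22.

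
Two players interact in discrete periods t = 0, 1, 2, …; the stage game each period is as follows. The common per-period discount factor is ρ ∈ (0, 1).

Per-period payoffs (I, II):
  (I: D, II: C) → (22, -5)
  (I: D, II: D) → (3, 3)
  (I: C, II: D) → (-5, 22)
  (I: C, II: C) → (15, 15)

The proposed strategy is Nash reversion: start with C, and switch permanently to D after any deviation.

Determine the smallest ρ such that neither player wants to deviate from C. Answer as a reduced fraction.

7/19

15/(1−ρ) ≥ 22 + 3ρ/(1−ρ)
15 ≥ 22 − 19ρ
ρ ≥ 7/19.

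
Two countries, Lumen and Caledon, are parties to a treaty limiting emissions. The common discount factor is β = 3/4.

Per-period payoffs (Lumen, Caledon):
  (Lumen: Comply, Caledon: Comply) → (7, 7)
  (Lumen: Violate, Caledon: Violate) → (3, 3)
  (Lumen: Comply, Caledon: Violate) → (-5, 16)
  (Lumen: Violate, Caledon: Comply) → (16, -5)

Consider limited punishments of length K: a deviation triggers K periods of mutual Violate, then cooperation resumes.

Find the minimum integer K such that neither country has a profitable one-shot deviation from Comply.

No profitable deviation requires (7−3)(β+…+β^K) ≥ 16−7, i.e. β+…+β^K ≥ 9/4 ≈ 2.2500.
With β = 3/4, the partial sums are K=1: 0.7500, K=2: 1.3125, K=3: 1.7344, K=4: 2.0508, K=5: 2.2881.
K = 5 is the first length at which the sum reaches 2.2500.

5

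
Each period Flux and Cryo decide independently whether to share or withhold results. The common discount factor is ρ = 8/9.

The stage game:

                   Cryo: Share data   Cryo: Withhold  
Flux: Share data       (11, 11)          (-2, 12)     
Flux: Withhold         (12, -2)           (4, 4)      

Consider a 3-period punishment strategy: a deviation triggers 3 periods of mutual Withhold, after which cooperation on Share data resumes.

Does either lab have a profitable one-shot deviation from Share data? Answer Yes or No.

A one-shot deviation gives 12 now, then 4 for 3 periods, then back to 11.
Gain from deviating: (12−11) today; loss: (11−4) in each of the next 3 periods.
No-deviation condition: (11−4)(ρ+…+ρ^3) ≥ 12−11, i.e. ρ+…+ρ^3 ≥ 1/7.
At ρ = 8/9: ρ+…+ρ^3 = 2.3813 ≥ 0.1429.
So cooperation is sustainable.

No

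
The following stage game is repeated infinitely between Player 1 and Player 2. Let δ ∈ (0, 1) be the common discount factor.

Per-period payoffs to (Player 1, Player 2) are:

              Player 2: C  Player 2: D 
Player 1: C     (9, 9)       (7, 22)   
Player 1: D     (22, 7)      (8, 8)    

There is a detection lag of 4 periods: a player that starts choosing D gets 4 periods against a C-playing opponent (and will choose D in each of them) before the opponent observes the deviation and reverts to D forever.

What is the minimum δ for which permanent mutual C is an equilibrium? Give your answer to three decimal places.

0.982

The best deviation is to choose D for all 4 undetected periods, earning 22 each, then 8 forever once detected.
Deviation value: 22(1−δ^4)/(1−δ) + 8δ^4/(1−δ); cooperation value: 9/(1−δ).
IC: 9 ≥ 22(1−δ^4) + 8δ^4 = 22 − 14δ^4.
So δ^4 ≥ 13/14, giving δ ≥ (13/14)^(1/4) ≈ 0.982.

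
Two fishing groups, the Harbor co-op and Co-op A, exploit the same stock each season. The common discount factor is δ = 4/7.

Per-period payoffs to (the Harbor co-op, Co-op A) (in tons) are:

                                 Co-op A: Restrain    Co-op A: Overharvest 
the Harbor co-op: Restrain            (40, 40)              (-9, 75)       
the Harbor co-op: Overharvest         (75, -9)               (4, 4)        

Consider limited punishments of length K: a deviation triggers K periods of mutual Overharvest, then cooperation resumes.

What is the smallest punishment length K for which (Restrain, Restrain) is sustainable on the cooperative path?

No profitable deviation requires (40−4)(δ+…+δ^K) ≥ 75−40, i.e. δ+…+δ^K ≥ 35/36 ≈ 0.9722.
With δ = 4/7, the partial sums are K=1: 0.5714, K=2: 0.8980, K=3: 1.0845.
K = 3 is the first length at which the sum reaches 0.9722.

3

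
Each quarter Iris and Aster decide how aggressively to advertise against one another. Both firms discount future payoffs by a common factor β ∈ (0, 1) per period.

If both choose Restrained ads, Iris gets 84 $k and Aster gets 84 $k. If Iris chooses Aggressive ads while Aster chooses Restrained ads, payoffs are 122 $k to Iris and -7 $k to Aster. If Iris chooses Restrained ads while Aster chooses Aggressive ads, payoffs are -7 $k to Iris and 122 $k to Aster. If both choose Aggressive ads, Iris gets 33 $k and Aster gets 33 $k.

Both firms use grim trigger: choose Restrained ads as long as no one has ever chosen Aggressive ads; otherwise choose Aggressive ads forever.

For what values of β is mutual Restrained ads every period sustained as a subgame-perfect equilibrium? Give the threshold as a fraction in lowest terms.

38/89

84/(1−β) ≥ 122 + 33β/(1−β)
84 ≥ 122 − 89β
β ≥ 38/89.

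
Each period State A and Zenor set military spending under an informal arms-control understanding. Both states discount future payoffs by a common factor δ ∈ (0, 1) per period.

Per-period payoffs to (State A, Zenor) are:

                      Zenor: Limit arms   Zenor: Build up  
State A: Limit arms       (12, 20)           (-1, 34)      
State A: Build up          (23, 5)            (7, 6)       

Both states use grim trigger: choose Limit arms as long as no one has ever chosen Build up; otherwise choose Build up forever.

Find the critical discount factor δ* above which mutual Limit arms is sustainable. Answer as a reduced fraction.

For State A: deviation gain 23−12 = 11, per-period punishment loss 12−7 = 5. IC gives δ ≥ 11/16.
For Zenor: gain 14, loss 14 per period, so δ ≥ 14/28 = 1/2.
The tighter constraint is State A's, so cooperation needs δ ≥ 11/16.

11/16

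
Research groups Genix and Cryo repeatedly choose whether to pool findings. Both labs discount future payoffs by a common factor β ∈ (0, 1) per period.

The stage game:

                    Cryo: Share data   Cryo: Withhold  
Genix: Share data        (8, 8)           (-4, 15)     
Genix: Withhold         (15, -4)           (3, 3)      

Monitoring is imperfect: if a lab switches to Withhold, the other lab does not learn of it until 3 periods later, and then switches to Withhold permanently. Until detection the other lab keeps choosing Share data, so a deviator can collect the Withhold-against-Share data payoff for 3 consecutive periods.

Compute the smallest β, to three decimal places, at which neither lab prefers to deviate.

0.836

A deviator earns 15 for 3 periods, then 3 forever; cooperating earns 8 forever. Multiplying the IC by (1−β):
8 ≥ 15(1−β^3) + 3β^3, so 12·β^3 ≥ 7 and β^3 ≥ 7/12.
β ≥ (7/12)^(1/3) ≈ 0.836.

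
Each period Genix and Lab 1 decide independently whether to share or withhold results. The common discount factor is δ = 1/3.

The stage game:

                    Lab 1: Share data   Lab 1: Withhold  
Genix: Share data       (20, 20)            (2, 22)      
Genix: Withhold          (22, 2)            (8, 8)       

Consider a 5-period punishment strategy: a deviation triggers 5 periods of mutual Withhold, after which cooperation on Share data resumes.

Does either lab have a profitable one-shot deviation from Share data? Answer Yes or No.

IC: δ+…+δ^5 ≥ (22−20)/(20−8) = 1/6.
At δ = 1/3: partial sum = 0.4979 ≥ 0.1667. Cooperation sustainable.

No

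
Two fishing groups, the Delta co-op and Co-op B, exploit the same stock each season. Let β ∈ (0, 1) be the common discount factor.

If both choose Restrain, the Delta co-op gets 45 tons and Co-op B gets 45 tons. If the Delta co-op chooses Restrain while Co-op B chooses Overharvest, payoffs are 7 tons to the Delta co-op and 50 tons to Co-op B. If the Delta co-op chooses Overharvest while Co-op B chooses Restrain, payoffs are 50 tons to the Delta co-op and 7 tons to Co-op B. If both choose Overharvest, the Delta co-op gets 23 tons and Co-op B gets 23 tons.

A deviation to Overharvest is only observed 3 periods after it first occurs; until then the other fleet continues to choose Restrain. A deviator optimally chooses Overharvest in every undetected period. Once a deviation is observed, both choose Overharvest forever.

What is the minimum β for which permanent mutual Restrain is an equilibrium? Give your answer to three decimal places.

A deviator earns 50 for 3 periods, then 23 forever; cooperating earns 45 forever. Multiplying the IC by (1−β):
45 ≥ 50(1−β^3) + 23β^3, so 27·β^3 ≥ 5 and β^3 ≥ 5/27.
β ≥ (5/27)^(1/3) ≈ 0.570.

0.570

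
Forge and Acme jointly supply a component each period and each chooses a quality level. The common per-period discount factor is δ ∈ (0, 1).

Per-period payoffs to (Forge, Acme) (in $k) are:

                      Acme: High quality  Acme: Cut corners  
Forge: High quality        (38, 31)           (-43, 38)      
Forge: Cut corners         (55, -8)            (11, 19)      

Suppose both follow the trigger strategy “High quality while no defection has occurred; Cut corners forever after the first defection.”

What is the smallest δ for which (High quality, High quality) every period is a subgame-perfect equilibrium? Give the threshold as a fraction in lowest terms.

For Forge: deviation gain 55−38 = 17, per-period punishment loss 38−11 = 27. IC gives δ ≥ 17/44.
For Acme: gain 7, loss 12 per period, so δ ≥ 7/19.
The tighter constraint is Forge's, so cooperation needs δ ≥ 17/44.

17/44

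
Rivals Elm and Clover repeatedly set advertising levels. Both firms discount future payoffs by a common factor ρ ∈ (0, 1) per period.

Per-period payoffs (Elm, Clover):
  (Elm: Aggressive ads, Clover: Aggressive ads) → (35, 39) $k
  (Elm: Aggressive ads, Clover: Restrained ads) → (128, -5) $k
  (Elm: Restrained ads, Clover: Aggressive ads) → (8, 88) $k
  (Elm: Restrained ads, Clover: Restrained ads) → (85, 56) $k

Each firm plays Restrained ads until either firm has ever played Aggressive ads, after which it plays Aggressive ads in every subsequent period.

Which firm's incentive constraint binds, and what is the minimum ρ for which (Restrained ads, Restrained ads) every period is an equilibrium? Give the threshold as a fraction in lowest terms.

For Elm: deviation gain 128−85 = 43, per-period punishment loss 85−35 = 50. IC gives ρ ≥ 43/93.
For Clover: gain 32, loss 17 per period, so ρ ≥ 32/49.
The tighter constraint is Clover's, so cooperation needs ρ ≥ 32/49.

Clover; ρ ≥ 32/49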